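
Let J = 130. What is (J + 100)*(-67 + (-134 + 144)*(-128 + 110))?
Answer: -56810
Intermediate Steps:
(J + 100)*(-67 + (-134 + 144)*(-128 + 110)) = (130 + 100)*(-67 + (-134 + 144)*(-128 + 110)) = 230*(-67 + 10*(-18)) = 230*(-67 - 180) = 230*(-247) = -56810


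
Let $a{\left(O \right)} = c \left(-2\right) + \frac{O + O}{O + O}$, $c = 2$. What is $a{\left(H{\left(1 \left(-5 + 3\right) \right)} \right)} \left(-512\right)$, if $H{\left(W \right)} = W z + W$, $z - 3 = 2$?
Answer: $1536$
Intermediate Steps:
$z = 5$ ($z = 3 + 2 = 5$)
$H{\left(W \right)} = 6 W$ ($H{\left(W \right)} = W 5 + W = 5 W + W = 6 W$)
$a{\left(O \right)} = -3$ ($a{\left(O \right)} = 2 \left(-2\right) + \frac{O + O}{O + O} = -4 + \frac{2 O}{2 O} = -4 + 2 O \frac{1}{2 O} = -4 + 1 = -3$)
$a{\left(H{\left(1 \left(-5 + 3\right) \right)} \right)} \left(-512\right) = \left(-3\right) \left(-512\right) = 1536$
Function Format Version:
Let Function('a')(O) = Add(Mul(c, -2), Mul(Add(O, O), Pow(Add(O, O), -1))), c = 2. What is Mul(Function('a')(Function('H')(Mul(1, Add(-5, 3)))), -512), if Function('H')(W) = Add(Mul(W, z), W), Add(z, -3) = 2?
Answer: 1536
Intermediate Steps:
z = 5 (z = Add(3, 2) = 5)
Function('H')(W) = Mul(6, W) (Function('H')(W) = Add(Mul(W, 5), W) = Add(Mul(5, W), W) = Mul(6, W))
Function('a')(O) = -3 (Function('a')(O) = Add(Mul(2, -2), Mul(Add(O, O), Pow(Add(O, O), -1))) = Add(-4, Mul(Mul(2, O), Pow(Mul(2, O), -1))) = Add(-4, Mul(Mul(2, O), Mul(Rational(1, 2), Pow(O, -1)))) = Add(-4, 1) = -3)
Mul(Function('a')(Function('H')(Mul(1, Add(-5, 3)))), -512) = Mul(-3, -512) = 1536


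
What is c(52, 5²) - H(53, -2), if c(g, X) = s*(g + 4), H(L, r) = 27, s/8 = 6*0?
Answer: -27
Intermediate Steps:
s = 0 (s = 8*(6*0) = 8*0 = 0)
c(g, X) = 0 (c(g, X) = 0*(g + 4) = 0*(4 + g) = 0)
c(52, 5²) - H(53, -2) = 0 - 1*27 = 0 - 27 = -27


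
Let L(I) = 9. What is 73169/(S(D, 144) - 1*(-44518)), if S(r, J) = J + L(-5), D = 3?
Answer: 73169/44671 ≈ 1.6380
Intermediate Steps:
S(r, J) = 9 + J (S(r, J) = J + 9 = 9 + J)
73169/(S(D, 144) - 1*(-44518)) = 73169/((9 + 144) - 1*(-44518)) = 73169/(153 + 44518) = 73169/44671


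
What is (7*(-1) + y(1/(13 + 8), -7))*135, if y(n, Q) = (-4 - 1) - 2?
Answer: -1890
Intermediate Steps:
y(n, Q) = -7 (y(n, Q) = -5 - 2 = -7)
(7*(-1) + y(1/(13 + 8), -7))*135 = (7*(-1) - 7)*135 = (-7 - 7)*135 = -14*135 = -1890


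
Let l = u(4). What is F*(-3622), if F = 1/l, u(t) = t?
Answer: -1811/2 ≈ -905.50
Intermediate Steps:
l = 4
F = ¼ (F = 1/4 = ¼ ≈ 0.25000)
F*(-3622) = (¼)*(-3622) = -1811/2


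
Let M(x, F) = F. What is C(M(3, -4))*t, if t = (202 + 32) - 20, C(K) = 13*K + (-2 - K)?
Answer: -10700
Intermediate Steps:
C(K) = -2 + 12*K
t = 214 (t = 234 - 20 = 214)
C(M(3, -4))*t = (-2 + 12*(-4))*214 = (-2 - 48)*214 = -50*214 = -10700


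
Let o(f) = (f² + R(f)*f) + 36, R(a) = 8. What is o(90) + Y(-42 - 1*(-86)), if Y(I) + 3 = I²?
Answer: 10789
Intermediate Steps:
Y(I) = -3 + I²
o(f) = 36 + f² + 8*f (o(f) = (f² + 8*f) + 36 = 36 + f² + 8*f)
o(90) + Y(-42 - 1*(-86)) = (36 + 90² + 8*90) + (-3 + (-42 - 1*(-86))²) = (36 + 8100 + 720) + (-3 + (-42 + 86)²) = 8856 + (-3 + 44²) = 8856 + (-3 + 1936) = 8856 + 1933 = 10789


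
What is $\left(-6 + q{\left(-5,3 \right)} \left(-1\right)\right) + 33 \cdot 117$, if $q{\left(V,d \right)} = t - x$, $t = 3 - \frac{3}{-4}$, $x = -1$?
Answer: $\frac{15401}{4} \approx 3850.3$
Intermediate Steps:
$t = \frac{15}{4}$ ($t = 3 - 3 \left(- \frac{1}{4}\right) = 3 - - \frac{3}{4} = 3 + \frac{3}{4} = \frac{15}{4} \approx 3.75$)
$q{\left(V,d \right)} = \frac{19}{4}$ ($q{\left(V,d \right)} = \frac{15}{4} - -1 = \frac{15}{4} + 1 = \frac{19}{4}$)
$\left(-6 + q{\left(-5,3 \right)} \left(-1\right)\right) + 33 \cdot 117 = \left(-6 + \frac{19}{4} \left(-1\right)\right) + 33 \cdot 117 = \left(-6 - \frac{19}{4}\right) + 3861 = - \frac{43}{4} + 3861 = \frac{15401}{4}$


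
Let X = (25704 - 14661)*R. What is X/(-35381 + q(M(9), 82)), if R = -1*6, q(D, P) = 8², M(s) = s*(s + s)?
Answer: 66258/35317 ≈ 1.8761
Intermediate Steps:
M(s) = 2*s² (M(s) = s*(2*s) = 2*s²)
q(D, P) = 64
R = -6
X = -66258 (X = (25704 - 14661)*(-6) = 11043*(-6) = -66258)
X/(-35381 + q(M(9), 82)) = -66258/(-35381 + 64) = -66258/(-35317) = -66258*(-1/35317) = 66258/35317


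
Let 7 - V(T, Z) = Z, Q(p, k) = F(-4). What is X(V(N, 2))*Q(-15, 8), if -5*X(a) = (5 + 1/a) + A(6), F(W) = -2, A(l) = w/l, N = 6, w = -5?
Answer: 131/75 ≈ 1.7467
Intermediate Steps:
A(l) = -5/l
Q(p, k) = -2
V(T, Z) = 7 - Z
X(a) = -5/6 - 1/(5*a) (X(a) = -((5 + 1/a) - 5/6)/5 = -(25/6 + 1/a)/5 = -5/6 - 1/(5*a))
X(V(N, 2))*Q(-15, 8) = ((-6 - 25*(7 - 1*2))/(30*(7 - 1*2)))*(-2) = ((-6 - 25*(7 - 2))/(30*(7 - 2)))*(-2) = ((1/30)*(-6 - 25*5)/5)*(-2) = ((1/30)*(1/5)*(-6 - 125))*(-2) = ((1/30)*(1/5)*(-131))*(-2) = -131/150*(-2) = 131/75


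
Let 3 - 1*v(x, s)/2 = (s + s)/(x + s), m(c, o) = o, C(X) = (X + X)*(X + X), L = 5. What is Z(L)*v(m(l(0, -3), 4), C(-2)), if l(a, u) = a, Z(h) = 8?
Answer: 112/5 ≈ 22.400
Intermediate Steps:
C(X) = 4*X**2 (C(X) = (2*X)*(2*X) = 4*X**2)
v(x, s) = 6 - 4*s/(s + x) (v(x, s) = 6 - 2*(s + s)/(x + s) = 6 - 2*2*s/(s + x) = 6 - 4*s/(s + x))
Z(L)*v(m(l(0, -3), 4), C(-2)) = 8*(2*(4*(-2)**2 + 3*4)/(4*(-2)**2 + 4)) = 8*(2*(4*4 + 12)/(4*4 + 4)) = 8*(2*(16 + 12)/(16 + 4)) = 8*(2*28/20) = 8*(2*(1/20)*28) = 8*(14/5) = 112/5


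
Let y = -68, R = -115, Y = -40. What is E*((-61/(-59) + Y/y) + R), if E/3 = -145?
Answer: 49467330/1003 ≈ 49319.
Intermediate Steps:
E = -435 (E = 3*(-145) = -435)
E*((-61/(-59) + Y/y) + R) = -435*((-61/(-59) - 40/(-68)) - 115) = -435*((-61*(-1/59) - 40*(-1/68)) - 115) = -435*((61/59 + 10/17) - 115) = -435*(1627/1003 - 115) = -435*(-113718/1003) = 49467330/1003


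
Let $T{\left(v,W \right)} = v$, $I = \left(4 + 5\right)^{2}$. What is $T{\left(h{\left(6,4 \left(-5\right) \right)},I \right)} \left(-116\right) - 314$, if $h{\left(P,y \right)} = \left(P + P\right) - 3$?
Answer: $-1358$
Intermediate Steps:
$h{\left(P,y \right)} = -3 + 2 P$ ($h{\left(P,y \right)} = 2 P - 3 = -3 + 2 P$)
$I = 81$ ($I = 9^{2} = 81$)
$T{\left(h{\left(6,4 \left(-5\right) \right)},I \right)} \left(-116\right) - 314 = \left(-3 + 2 \cdot 6\right) \left(-116\right) - 314 = \left(-3 + 12\right) \left(-116\right) - 314 = 9 \left(-116\right) - 314 = -1044 - 314 = -1358$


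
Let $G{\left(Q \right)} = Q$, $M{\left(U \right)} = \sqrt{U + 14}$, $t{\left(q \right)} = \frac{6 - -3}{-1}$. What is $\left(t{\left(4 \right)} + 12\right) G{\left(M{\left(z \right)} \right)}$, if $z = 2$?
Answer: $12$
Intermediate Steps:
$t{\left(q \right)} = -9$ ($t{\left(q \right)} = \left(6 + 3\right) \left(-1\right) = 9 \left(-1\right) = -9$)
$M{\left(U \right)} = \sqrt{14 + U}$
$\left(t{\left(4 \right)} + 12\right) G{\left(M{\left(z \right)} \right)} = \left(-9 + 12\right) \sqrt{14 + 2} = 3 \sqrt{16} = 3 \cdot 4 = 12$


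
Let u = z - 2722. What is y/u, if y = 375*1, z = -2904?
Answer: -375/5626 ≈ -0.066655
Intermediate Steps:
u = -5626 (u = -2904 - 2722 = -5626)
y = 375
y/u = 375/(-5626) = 375*(-1/5626) = -375/5626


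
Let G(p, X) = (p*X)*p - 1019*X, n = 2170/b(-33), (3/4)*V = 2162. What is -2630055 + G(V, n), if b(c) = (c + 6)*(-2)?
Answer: 80495821940/243 ≈ 3.3126e+8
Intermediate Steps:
b(c) = -12 - 2*c (b(c) = (6 + c)*(-2) = -12 - 2*c)
V = 8648/3 (V = (4/3)*2162 = 8648/3 ≈ 2882.7)
n = 1085/27 (n = 2170/(-12 - 2*(-33)) = 2170/(-12 + 66) = 2170/54 = 2170*(1/54) = 1085/27 ≈ 40.185)
G(p, X) = -1019*X + X*p² (G(p, X) = (X*p)*p - 1019*X = X*p² - 1019*X = -1019*X + X*p²)
-2630055 + G(V, n) = -2630055 + 1085*(-1019 + (8648/3)²)/27 = -2630055 + 1085*(-1019 + 74787904/9)/27 = -2630055 + (1085/27)*(74778733/9) = -2630055 + 81134925305/243 = 80495821940/243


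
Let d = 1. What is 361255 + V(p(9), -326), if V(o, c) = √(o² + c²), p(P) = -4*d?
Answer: 361255 + 2*√26573 ≈ 3.6158e+5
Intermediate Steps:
p(P) = -4 (p(P) = -4*1 = -4)
V(o, c) = √(c² + o²)
361255 + V(p(9), -326) = 361255 + √((-326)² + (-4)²) = 361255 + √(106276 + 16) = 361255 + √106292 = 361255 + 2*√26573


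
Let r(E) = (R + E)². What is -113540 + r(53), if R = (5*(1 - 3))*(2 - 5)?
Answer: -106651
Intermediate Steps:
R = 30 (R = (5*(-2))*(-3) = -10*(-3) = 30)
r(E) = (30 + E)²
-113540 + r(53) = -113540 + (30 + 53)² = -113540 + 83² = -113540 + 6889 = -106651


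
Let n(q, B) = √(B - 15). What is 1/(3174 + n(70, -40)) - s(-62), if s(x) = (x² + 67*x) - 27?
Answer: 3395052721/10074331 - I*√55/10074331 ≈ 337.0 - 7.3615e-7*I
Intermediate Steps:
n(q, B) = √(-15 + B)
s(x) = -27 + x² + 67*x
1/(3174 + n(70, -40)) - s(-62) = 1/(3174 + √(-15 - 40)) - (-27 + (-62)² + 67*(-62)) = 1/(3174 + √(-55)) - (-27 + 3844 - 4154) = 1/(3174 + I*√55) - 1*(-337) = 1/(3174 + I*√55) + 337 = 337 + 1/(3174 + I*√55)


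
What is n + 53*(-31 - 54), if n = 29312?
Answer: 24807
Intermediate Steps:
n + 53*(-31 - 54) = 29312 + 53*(-31 - 54) = 29312 + 53*(-85) = 29312 - 4505 = 24807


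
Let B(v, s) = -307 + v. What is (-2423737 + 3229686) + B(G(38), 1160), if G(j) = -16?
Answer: 805626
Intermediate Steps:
(-2423737 + 3229686) + B(G(38), 1160) = (-2423737 + 3229686) + (-307 - 16) = 805949 - 323 = 805626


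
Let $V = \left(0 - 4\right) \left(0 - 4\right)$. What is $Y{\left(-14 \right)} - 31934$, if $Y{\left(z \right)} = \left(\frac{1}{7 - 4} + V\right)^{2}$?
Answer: $- \frac{285005}{9} \approx -31667.0$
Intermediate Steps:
$V = 16$ ($V = \left(-4\right) \left(-4\right) = 16$)
$Y{\left(z \right)} = \frac{2401}{9}$ ($Y{\left(z \right)} = \left(\frac{1}{7 - 4} + 16\right)^{2} = \left(\frac{1}{3} + 16\right)^{2} = \left(\frac{49}{3}\right)^{2} = \frac{2401}{9}$)
$Y{\left(-14 \right)} - 31934 = \frac{2401}{9} - 31934 = - \frac{285005}{9}$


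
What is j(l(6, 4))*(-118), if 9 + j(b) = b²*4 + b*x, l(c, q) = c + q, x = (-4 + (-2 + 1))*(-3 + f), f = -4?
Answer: -87438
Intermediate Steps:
x = 35 (x = (-4 + (-2 + 1))*(-3 - 4) = (-4 - 1)*(-7) = -5*(-7) = 35)
j(b) = -9 + 4*b² + 35*b (j(b) = -9 + (b²*4 + b*35) = -9 + (4*b² + 35*b) = -9 + 4*b² + 35*b)
j(l(6, 4))*(-118) = (-9 + 4*(6 + 4)² + 35*(6 + 4))*(-118) = (-9 + 4*10² + 35*10)*(-118) = (-9 + 4*100 + 350)*(-118) = (-9 + 400 + 350)*(-118) = 741*(-118) = -87438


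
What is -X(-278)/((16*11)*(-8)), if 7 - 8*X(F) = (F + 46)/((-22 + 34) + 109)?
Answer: 1079/1362944 ≈ 0.00079167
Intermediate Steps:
X(F) = 801/968 - F/968 (X(F) = 7/8 - (F + 46)/(8*((-22 + 34) + 109)) = 7/8 - (46 + F)/(8*(12 + 109)) = 7/8 - (46 + F)/(8*121) = 7/8 - (46/121 + F/121)/8 = 7/8 + (-23/484 - F/968) = 801/968 - F/968)
-X(-278)/((16*11)*(-8)) = -(801/968 - 1/968*(-278))/((16*11)*(-8)) = -(801/968 + 139/484)/(176*(-8)) = -1079/(968*(-1408)) = -1079*(-1)/(968*1408) = -1*(-1079/1362944) = 1079/1362944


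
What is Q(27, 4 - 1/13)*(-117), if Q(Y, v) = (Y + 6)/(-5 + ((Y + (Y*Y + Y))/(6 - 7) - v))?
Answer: 50193/10295 ≈ 4.8755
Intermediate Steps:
Q(Y, v) = (6 + Y)/(-5 - v - Y² - 2*Y) (Q(Y, v) = (6 + Y)/(-5 + ((Y + (Y² + Y))/(-1) - v)) = (6 + Y)/(-5 + ((Y + (Y + Y²))*(-1) - v)) = (6 + Y)/(-5 + ((Y² + 2*Y)*(-1) - v)) = (6 + Y)/(-5 + ((-Y² - 2*Y) - v)) = (6 + Y)/(-5 + (-v - Y² - 2*Y)) = (6 + Y)/(-5 - v - Y² - 2*Y))
Q(27, 4 - 1/13)*(-117) = ((-6 - 1*27)/(5 + (4 - 1/13) + 27² + 2*27))*(-117) = ((-6 - 27)/(5 + (4 - 1*1/13) + 729 + 54))*(-117) = (-33/(5 + (4 - 1/13) + 729 + 54))*(-117) = (-33/(5 + 51/13 + 729 + 54))*(-117) = (-33/(10295/13))*(-117) = ((13/10295)*(-33))*(-117) = -429/10295*(-117) = 50193/10295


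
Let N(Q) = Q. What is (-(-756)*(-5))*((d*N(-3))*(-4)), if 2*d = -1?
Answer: 22680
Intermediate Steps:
d = -½ (d = (½)*(-1) = -½ ≈ -0.50000)
(-(-756)*(-5))*((d*N(-3))*(-4)) = (-(-756)*(-5))*(-½*(-3)*(-4)) = (-27*140)*((3/2)*(-4)) = -3780*(-6) = 22680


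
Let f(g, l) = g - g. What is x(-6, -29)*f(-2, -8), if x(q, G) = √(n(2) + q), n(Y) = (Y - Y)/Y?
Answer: 0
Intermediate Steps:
n(Y) = 0 (n(Y) = 0/Y = 0)
f(g, l) = 0
x(q, G) = √q (x(q, G) = √(0 + q) = √q)
x(-6, -29)*f(-2, -8) = √(-6)*0 = (I*√6)*0 = 0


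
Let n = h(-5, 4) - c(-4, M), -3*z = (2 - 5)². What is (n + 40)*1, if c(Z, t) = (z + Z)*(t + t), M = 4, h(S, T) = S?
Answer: 91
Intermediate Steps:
z = -3 (z = -(2 - 5)²/3 = -⅓*(-3)² = -⅓*9 = -3)
c(Z, t) = 2*t*(-3 + Z) (c(Z, t) = (-3 + Z)*(t + t) = (-3 + Z)*(2*t) = 2*t*(-3 + Z))
n = 51 (n = -5 - 2*4*(-3 - 4) = -5 - 2*4*(-7) = -5 - 1*(-56) = -5 + 56 = 51)
(n + 40)*1 = (51 + 40)*1 = 91*1 = 91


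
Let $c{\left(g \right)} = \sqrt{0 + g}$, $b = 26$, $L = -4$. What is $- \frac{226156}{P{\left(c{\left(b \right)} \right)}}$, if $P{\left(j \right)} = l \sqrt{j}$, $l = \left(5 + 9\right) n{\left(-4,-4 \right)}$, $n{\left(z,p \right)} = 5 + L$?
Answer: $- \frac{8077 \cdot 26^{\frac{3}{4}}}{13} \approx -7153.8$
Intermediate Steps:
$c{\left(g \right)} = \sqrt{g}$
$n{\left(z,p \right)} = 1$ ($n{\left(z,p \right)} = 5 - 4 = 1$)
$l = 14$ ($l = \left(5 + 9\right) 1 = 14 \cdot 1 = 14$)
$P{\left(j \right)} = 14 \sqrt{j}$
$- \frac{226156}{P{\left(c{\left(b \right)} \right)}} = - \frac{226156}{14 \sqrt{\sqrt{26}}} = - \frac{226156}{14 \sqrt[4]{26}} = - 226156 \frac{26^{\frac{3}{4}}}{364} = - \frac{8077 \cdot 26^{\frac{3}{4}}}{13}$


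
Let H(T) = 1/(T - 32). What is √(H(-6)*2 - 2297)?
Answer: 2*I*√207309/19 ≈ 47.928*I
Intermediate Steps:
H(T) = 1/(-32 + T)
√(H(-6)*2 - 2297) = √(2/(-32 - 6) - 2297) = √(2/(-38) - 2297) = √(-1/38*2 - 2297) = √(-1/19 - 2297) = √(-43644/19) = 2*I*√207309/19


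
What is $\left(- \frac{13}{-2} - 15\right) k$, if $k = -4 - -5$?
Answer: $- \frac{17}{2} \approx -8.5$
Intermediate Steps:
$k = 1$ ($k = -4 + 5 = 1$)
$\left(- \frac{13}{-2} - 15\right) k = \left(- \frac{13}{-2} - 15\right) 1 = \left(\left(-13\right) \left(- \frac{1}{2}\right) - 15\right) 1 = \left(\frac{13}{2} - 15\right) 1 = \left(- \frac{17}{2}\right) 1 = - \frac{17}{2}$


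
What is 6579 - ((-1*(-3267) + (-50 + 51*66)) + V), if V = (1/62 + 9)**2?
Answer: -327857/3844 ≈ -85.291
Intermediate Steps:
V = 312481/3844 (V = (1/62 + 9)**2 = (559/62)**2 = 312481/3844 ≈ 81.291)
6579 - ((-1*(-3267) + (-50 + 51*66)) + V) = 6579 - ((-1*(-3267) + (-50 + 51*66)) + 312481/3844) = 6579 - ((3267 + (-50 + 3366)) + 312481/3844) = 6579 - ((3267 + 3316) + 312481/3844) = 6579 - (6583 + 312481/3844) = 6579 - 1*25617533/3844 = 6579 - 25617533/3844 = -327857/3844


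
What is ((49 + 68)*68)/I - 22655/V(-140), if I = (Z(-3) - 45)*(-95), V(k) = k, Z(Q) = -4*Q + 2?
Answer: 13566563/82460 ≈ 164.52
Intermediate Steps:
Z(Q) = 2 - 4*Q
I = 2945 (I = ((2 - 4*(-3)) - 45)*(-95) = ((2 + 12) - 45)*(-95) = (14 - 45)*(-95) = -31*(-95) = 2945)
((49 + 68)*68)/I - 22655/V(-140) = ((49 + 68)*68)/2945 - 22655/(-140) = (117*68)*(1/2945) - 22655*(-1/140) = 7956*(1/2945) + 4531/28 = 7956/2945 + 4531/28 = 13566563/82460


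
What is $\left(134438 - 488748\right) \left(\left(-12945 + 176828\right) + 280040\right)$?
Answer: $-157286358130$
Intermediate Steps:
$\left(134438 - 488748\right) \left(\left(-12945 + 176828\right) + 280040\right) = - 354310 \left(163883 + 280040\right) = \left(-354310\right) 443923 = -157286358130$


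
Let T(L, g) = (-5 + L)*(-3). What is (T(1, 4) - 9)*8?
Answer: 24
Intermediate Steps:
T(L, g) = 15 - 3*L
(T(1, 4) - 9)*8 = ((15 - 3*1) - 9)*8 = ((15 - 3) - 9)*8 = (12 - 9)*8 = 3*8 = 24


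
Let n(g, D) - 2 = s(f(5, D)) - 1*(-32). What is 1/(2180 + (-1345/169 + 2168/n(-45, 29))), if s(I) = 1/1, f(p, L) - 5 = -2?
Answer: 5915/13214017 ≈ 0.00044763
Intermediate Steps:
f(p, L) = 3 (f(p, L) = 5 - 2 = 3)
s(I) = 1
n(g, D) = 35 (n(g, D) = 2 + (1 - 1*(-32)) = 2 + (1 + 32) = 2 + 33 = 35)
1/(2180 + (-1345/169 + 2168/n(-45, 29))) = 1/(2180 + (-1345/169 + 2168/35)) = 1/(2180 + 319317/5915) = 1/(13214017/5915) = 5915/13214017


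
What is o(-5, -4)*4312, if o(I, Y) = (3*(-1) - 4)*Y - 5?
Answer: 99176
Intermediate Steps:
o(I, Y) = -5 - 7*Y (o(I, Y) = (-3 - 4)*Y - 5 = -7*Y - 5 = -5 - 7*Y)
o(-5, -4)*4312 = (-5 - 7*(-4))*4312 = (-5 + 28)*4312 = 23*4312 = 99176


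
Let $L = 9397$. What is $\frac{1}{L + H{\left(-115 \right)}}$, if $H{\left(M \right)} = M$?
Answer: $\frac{1}{9282} \approx 0.00010774$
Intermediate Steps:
$\frac{1}{L + H{\left(-115 \right)}} = \frac{1}{9397 - 115} = \frac{1}{9282}$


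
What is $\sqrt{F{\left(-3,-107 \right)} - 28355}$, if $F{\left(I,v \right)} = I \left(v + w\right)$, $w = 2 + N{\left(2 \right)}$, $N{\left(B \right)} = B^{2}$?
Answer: $2 i \sqrt{7013} \approx 167.49 i$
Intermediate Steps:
$w = 6$ ($w = 2 + 2^{2} = 2 + 4 = 6$)
$F{\left(I,v \right)} = I \left(6 + v\right)$ ($F{\left(I,v \right)} = I \left(v + 6\right) = I \left(6 + v\right)$)
$\sqrt{F{\left(-3,-107 \right)} - 28355} = \sqrt{- 3 \left(6 - 107\right) - 28355} = \sqrt{\left(-3\right) \left(-101\right) - 28355} = \sqrt{303 - 28355} = \sqrt{-28052} = 2 i \sqrt{7013}$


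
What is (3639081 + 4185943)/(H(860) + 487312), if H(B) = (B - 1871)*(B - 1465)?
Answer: 7825024/1098967 ≈ 7.1203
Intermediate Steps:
H(B) = (-1871 + B)*(-1465 + B)
(3639081 + 4185943)/(H(860) + 487312) = (3639081 + 4185943)/((2741015 + 860² - 3336*860) + 487312) = 7825024/((2741015 + 739600 - 2868960) + 487312) = 7825024/(611655 + 487312) = 7825024/1098967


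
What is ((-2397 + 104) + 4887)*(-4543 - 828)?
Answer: -13932374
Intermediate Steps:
((-2397 + 104) + 4887)*(-4543 - 828) = (-2293 + 4887)*(-5371) = 2594*(-5371) = -13932374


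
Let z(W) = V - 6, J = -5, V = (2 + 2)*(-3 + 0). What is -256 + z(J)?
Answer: -274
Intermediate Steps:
V = -12 (V = 4*(-3) = -12)
z(W) = -18 (z(W) = -12 - 6 = -18)
-256 + z(J) = -256 - 18 = -274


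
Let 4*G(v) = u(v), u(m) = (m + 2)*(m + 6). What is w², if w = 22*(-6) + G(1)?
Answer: 257049/16 ≈ 16066.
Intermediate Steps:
u(m) = (2 + m)*(6 + m)
G(v) = 3 + 2*v + v²/4 (G(v) = (12 + v² + 8*v)/4 = 3 + 2*v + v²/4)
w = -507/4 (w = 22*(-6) + (3 + 2*1 + (¼)*1²) = -132 + (3 + 2 + (¼)*1) = -132 + (3 + 2 + ¼) = -132 + 21/4 = -507/4 ≈ -126.75)
w² = (-507/4)² = 257049/16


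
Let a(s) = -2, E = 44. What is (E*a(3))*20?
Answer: -1760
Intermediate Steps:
(E*a(3))*20 = (44*(-2))*20 = -88*20 = -1760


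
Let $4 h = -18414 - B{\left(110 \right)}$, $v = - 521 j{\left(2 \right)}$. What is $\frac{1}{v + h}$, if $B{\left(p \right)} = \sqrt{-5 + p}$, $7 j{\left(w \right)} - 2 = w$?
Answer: $- \frac{3842552}{18833165611} + \frac{196 \sqrt{105}}{18833165611} \approx -0.00020392$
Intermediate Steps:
$j{\left(w \right)} = \frac{2}{7} + \frac{w}{7}$
$v = - \frac{2084}{7}$ ($v = - 521 \left(\frac{2}{7} + \frac{1}{7} \cdot 2\right) = - 521 \left(\frac{2}{7} + \frac{2}{7}\right) = \left(-521\right) \frac{4}{7} = - \frac{2084}{7} \approx -297.71$)
$h = - \frac{9207}{2} - \frac{\sqrt{105}}{4}$ ($h = \frac{-18414 - \sqrt{-5 + 110}}{4} = \frac{-18414 - \sqrt{105}}{4} = - \frac{9207}{2} - \frac{\sqrt{105}}{4} \approx -4606.1$)
$\frac{1}{v + h} = \frac{1}{- \frac{2084}{7} - \left(\frac{9207}{2} + \frac{\sqrt{105}}{4}\right)} = \frac{1}{- \frac{68617}{14} - \frac{\sqrt{105}}{4}}$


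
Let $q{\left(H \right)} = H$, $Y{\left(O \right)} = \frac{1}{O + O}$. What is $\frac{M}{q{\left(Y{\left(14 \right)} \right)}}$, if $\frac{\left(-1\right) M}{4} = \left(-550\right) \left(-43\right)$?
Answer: $-2648800$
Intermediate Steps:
$Y{\left(O \right)} = \frac{1}{2 O}$
$M = -94600$ ($M = - 4 \left(\left(-550\right) \left(-43\right)\right) = \left(-4\right) 23650 = -94600$)
$\frac{M}{q{\left(Y{\left(14 \right)} \right)}} = - \frac{94600}{\frac{1}{2} \cdot \frac{1}{14}} = - 94600 \frac{1}{\frac{1}{28}} = \left(-94600\right) 28 = -2648800$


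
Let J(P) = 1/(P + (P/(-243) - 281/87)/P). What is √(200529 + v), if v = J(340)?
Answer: 3*√14785094812649246446101/814600579 ≈ 447.80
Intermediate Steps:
J(P) = 1/(P + (-281/87 - P/243)/P) (J(P) = 1/(P + (P*(-1/243) - 281*1/87)/P) = 1/(P + (-P/243 - 281/87)/P) = 1/(P + (-281/87 - P/243)/P))
v = 2395980/814600579 (v = 7047*340/(-22761 - 29*340 + 7047*340²) = 7047*340/(-22761 - 9860 + 7047*115600) = 7047*340/(-22761 - 9860 + 814633200) = 7047*340/814600579 = 7047*340*(1/814600579) = 2395980/814600579 ≈ 0.0029413)
√(200529 + v) = √(200529 + 2395980/814600579) = √(163351041902271/814600579) = 3*√14785094812649246446101/814600579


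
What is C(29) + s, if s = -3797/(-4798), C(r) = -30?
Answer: -140143/4798 ≈ -29.209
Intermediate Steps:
s = 3797/4798 (s = -3797*(-1/4798) = 3797/4798 ≈ 0.79137)
C(29) + s = -30 + 3797/4798 = -140143/4798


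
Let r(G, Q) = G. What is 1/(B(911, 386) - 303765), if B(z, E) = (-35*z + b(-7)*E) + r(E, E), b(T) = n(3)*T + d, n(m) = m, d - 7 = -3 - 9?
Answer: -1/345300 ≈ -2.8960e-6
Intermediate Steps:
d = -5 (d = 7 + (-3 - 9) = 7 - 12 = -5)
b(T) = -5 + 3*T (b(T) = 3*T - 5 = -5 + 3*T)
B(z, E) = -35*z - 25*E (B(z, E) = (-35*z + (-5 + 3*(-7))*E) + E = (-35*z + (-5 - 21)*E) + E = (-35*z - 26*E) + E = -35*z - 25*E)
1/(B(911, 386) - 303765) = 1/((-35*911 - 25*386) - 303765) = 1/((-31885 - 9650) - 303765) = 1/(-41535 - 303765) = 1/(-345300) = -1/345300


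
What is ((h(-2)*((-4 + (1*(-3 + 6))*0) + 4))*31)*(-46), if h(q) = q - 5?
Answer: 0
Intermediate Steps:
h(q) = -5 + q
((h(-2)*((-4 + (1*(-3 + 6))*0) + 4))*31)*(-46) = (((-5 - 2)*((-4 + (1*(-3 + 6))*0) + 4))*31)*(-46) = (-7*((-4 + (1*3)*0) + 4)*31)*(-46) = (-7*((-4 + 3*0) + 4)*31)*(-46) = (-7*((-4 + 0) + 4)*31)*(-46) = (-7*(-4 + 4)*31)*(-46) = (-7*0*31)*(-46) = (0*31)*(-46) = 0*(-46) = 0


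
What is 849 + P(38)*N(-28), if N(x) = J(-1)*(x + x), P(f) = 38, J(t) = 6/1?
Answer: -11919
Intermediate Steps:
J(t) = 6 (J(t) = 6*1 = 6)
N(x) = 12*x (N(x) = 6*(x + x) = 6*(2*x) = 12*x)
849 + P(38)*N(-28) = 849 + 38*(12*(-28)) = 849 + 38*(-336) = 849 - 12768 = -11919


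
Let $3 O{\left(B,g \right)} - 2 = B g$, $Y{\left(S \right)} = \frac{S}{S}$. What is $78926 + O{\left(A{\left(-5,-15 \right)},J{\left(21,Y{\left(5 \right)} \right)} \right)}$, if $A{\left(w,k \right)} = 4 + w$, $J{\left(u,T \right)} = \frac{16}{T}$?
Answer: $\frac{236764}{3} \approx 78921.0$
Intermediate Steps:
$Y{\left(S \right)} = 1$
$O{\left(B,g \right)} = \frac{2}{3} + \frac{B g}{3}$
$78926 + O{\left(A{\left(-5,-15 \right)},J{\left(21,Y{\left(5 \right)} \right)} \right)} = 78926 + \left(\frac{2}{3} + \frac{\left(4 - 5\right) \frac{16}{1}}{3}\right) = 78926 + \left(\frac{2}{3} + \frac{1}{3} \left(-1\right) 16 \cdot 1\right) = 78926 + \left(\frac{2}{3} + \frac{1}{3} \left(-1\right) 16\right) = 78926 + \left(\frac{2}{3} - \frac{16}{3}\right) = 78926 - \frac{14}{3} = \frac{236764}{3}$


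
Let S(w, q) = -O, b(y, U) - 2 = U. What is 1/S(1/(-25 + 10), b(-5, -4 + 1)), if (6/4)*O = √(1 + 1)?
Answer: -3*√2/4 ≈ -1.0607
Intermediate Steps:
b(y, U) = 2 + U
O = 2*√2/3 (O = 2*√(1 + 1)/3 = 2*√2/3 ≈ 0.94281)
S(w, q) = -2*√2/3
1/S(1/(-25 + 10), b(-5, -4 + 1)) = 1/(-2*√2/3) = -3*√2/4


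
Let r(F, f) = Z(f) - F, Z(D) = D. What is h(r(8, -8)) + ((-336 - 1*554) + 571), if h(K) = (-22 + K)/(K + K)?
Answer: -5085/16 ≈ -317.81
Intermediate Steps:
r(F, f) = f - F
h(K) = (-22 + K)/(2*K) (h(K) = (-22 + K)/((2*K)) = (-22 + K)*(1/(2*K)) = (-22 + K)/(2*K))
h(r(8, -8)) + ((-336 - 1*554) + 571) = (-22 + (-8 - 1*8))/(2*(-8 - 1*8)) + ((-336 - 1*554) + 571) = (-22 + (-8 - 8))/(2*(-8 - 8)) + ((-336 - 554) + 571) = (½)*(-22 - 16)/(-16) + (-890 + 571) = (½)*(-1/16)*(-38) - 319 = 19/16 - 319 = -5085/16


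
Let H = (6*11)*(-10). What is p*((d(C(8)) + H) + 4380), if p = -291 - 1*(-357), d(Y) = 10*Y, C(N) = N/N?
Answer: 246180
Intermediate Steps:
H = -660 (H = 66*(-10) = -660)
C(N) = 1
p = 66 (p = -291 + 357 = 66)
p*((d(C(8)) + H) + 4380) = 66*((10*1 - 660) + 4380) = 66*((10 - 660) + 4380) = 66*(-650 + 4380) = 66*3730 = 246180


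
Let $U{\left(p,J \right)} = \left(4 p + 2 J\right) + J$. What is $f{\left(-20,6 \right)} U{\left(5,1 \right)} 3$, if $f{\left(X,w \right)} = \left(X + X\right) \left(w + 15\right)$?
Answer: $-57960$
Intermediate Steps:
$U{\left(p,J \right)} = 3 J + 4 p$ ($U{\left(p,J \right)} = \left(2 J + 4 p\right) + J = 3 J + 4 p$)
$f{\left(X,w \right)} = 2 X \left(15 + w\right)$
$f{\left(-20,6 \right)} U{\left(5,1 \right)} 3 = 2 \left(-20\right) \left(15 + 6\right) \left(3 \cdot 1 + 4 \cdot 5\right) 3 = 2 \left(-20\right) 21 \left(3 + 20\right) 3 = - 840 \cdot 23 \cdot 3 = \left(-840\right) 69 = -57960$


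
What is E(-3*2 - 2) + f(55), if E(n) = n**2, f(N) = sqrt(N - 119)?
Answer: 64 + 8*I ≈ 64.0 + 8.0*I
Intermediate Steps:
f(N) = sqrt(-119 + N)
E(-3*2 - 2) + f(55) = (-3*2 - 2)**2 + sqrt(-119 + 55) = (-6 - 2)**2 + sqrt(-64) = (-8)**2 + 8*I = 64 + 8*I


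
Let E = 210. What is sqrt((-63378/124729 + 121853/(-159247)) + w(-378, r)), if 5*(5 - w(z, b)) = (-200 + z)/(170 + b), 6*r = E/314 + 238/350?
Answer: sqrt(57714336043912402115035753384494)/3619343136520001 ≈ 2.0990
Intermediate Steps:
r = 2647/11775 (r = (210/314 + 238/350)/6 = (210*(1/314) + 238*(1/350))/6 = (105/157 + 17/25)/6 = (1/6)*(5294/3925) = 2647/11775 ≈ 0.22480)
w(z, b) = 5 - (-200 + z)/(5*(170 + b))
sqrt((-63378/124729 + 121853/(-159247)) + w(-378, r)) = sqrt((-63378/124729 + 121853/(-159247)) + (4450 - 1*(-378) + 25*(2647/11775))/(5*(170 + 2647/11775))) = sqrt((-63378*1/124729 + 121853*(-1/159247)) + (4450 + 378 + 2647/471)/(5*(2004397/11775))) = sqrt((-63378/124729 - 121853/159247) + (1/5)*(11775/2004397)*(2276635/471)) = sqrt(-2299214473/1805701733 + 11383175/2004397) = sqrt(15946080232504494/3619343136520001) = sqrt(57714336043912402115035753384494)/3619343136520001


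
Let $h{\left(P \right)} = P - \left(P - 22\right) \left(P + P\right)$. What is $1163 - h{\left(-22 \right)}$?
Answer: $3121$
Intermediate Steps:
$h{\left(P \right)} = P - 2 P \left(-22 + P\right)$ ($h{\left(P \right)} = P - \left(-22 + P\right) 2 P = P - 2 P \left(-22 + P\right)$)
$1163 - h{\left(-22 \right)} = 1163 - - 22 \left(45 - -44\right) = 1163 - - 22 \left(45 + 44\right) = 1163 - \left(-22\right) 89 = 1163 - -1958 = 1163 + 1958 = 3121$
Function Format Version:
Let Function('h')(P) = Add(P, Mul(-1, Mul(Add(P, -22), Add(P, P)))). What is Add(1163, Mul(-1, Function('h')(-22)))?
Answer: 3121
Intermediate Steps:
Function('h')(P) = Add(P, Mul(-2, P, Add(-22, P))) (Function('h')(P) = Add(P, Mul(-1, Mul(Add(-22, P), Mul(2, P)))) = Add(P, Mul(-1, Mul(2, P, Add(-22, P)))) = Add(P, Mul(-2, P, Add(-22, P))))
Add(1163, Mul(-1, Function('h')(-22))) = Add(1163, Mul(-1, Mul(-22, Add(45, Mul(-2, -22))))) = Add(1163, Mul(-1, Mul(-22, Add(45, 44)))) = Add(1163, Mul(-1, Mul(-22, 89))) = Add(1163, Mul(-1, -1958)) = Add(1163, 1958) = 3121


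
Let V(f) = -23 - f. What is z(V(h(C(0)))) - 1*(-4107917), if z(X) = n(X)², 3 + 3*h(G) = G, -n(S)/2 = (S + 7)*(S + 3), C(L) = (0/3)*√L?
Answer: 4432817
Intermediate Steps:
C(L) = 0 (C(L) = (0*(⅓))*√L = 0*√L = 0)
n(S) = -2*(3 + S)*(7 + S) (n(S) = -2*(S + 7)*(S + 3) = -2*(7 + S)*(3 + S) = -2*(3 + S)*(7 + S))
h(G) = -1 + G/3
z(X) = (-42 - 20*X - 2*X²)²
z(V(h(C(0)))) - 1*(-4107917) = 4*(21 + (-23 - (-1 + (⅓)*0))² + 10*(-23 - (-1 + (⅓)*0)))² - 1*(-4107917) = 4*(21 + (-23 - (-1 + 0))² + 10*(-23 - (-1 + 0)))² + 4107917 = 4*(21 + (-23 - 1*(-1))² + 10*(-23 - 1*(-1)))² + 4107917 = 4*(21 + (-23 + 1)² + 10*(-23 + 1))² + 4107917 = 4*(21 + (-22)² + 10*(-22))² + 4107917 = 4*(21 + 484 - 220)² + 4107917 = 4*285² + 4107917 = 4*81225 + 4107917 = 324900 + 4107917 = 4432817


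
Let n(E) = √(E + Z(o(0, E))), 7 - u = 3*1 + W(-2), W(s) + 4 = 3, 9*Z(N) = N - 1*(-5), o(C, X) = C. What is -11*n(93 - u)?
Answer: -11*√797/3 ≈ -103.51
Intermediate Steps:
Z(N) = 5/9 + N/9 (Z(N) = (N - 1*(-5))/9 = (N + 5)/9 = (5 + N)/9 = 5/9 + N/9)
W(s) = -1 (W(s) = -4 + 3 = -1)
u = 5 (u = 7 - (3*1 - 1) = 7 - (3 - 1) = 7 - 1*2 = 7 - 2 = 5)
n(E) = √(5/9 + E) (n(E) = √(E + (5/9 + (⅑)*0)) = √(E + (5/9 + 0)) = √(E + 5/9) = √(5/9 + E))
-11*n(93 - u) = -11*√(5 + 9*(93 - 1*5))/3 = -11*√(5 + 9*(93 - 5))/3 = -11*√(5 + 9*88)/3 = -11*√(5 + 792)/3 = -11*√797/3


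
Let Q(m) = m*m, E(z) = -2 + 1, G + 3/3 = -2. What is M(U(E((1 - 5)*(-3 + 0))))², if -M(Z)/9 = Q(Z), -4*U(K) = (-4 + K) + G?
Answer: 1296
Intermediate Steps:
G = -3 (G = -1 - 2 = -3)
E(z) = -1
U(K) = 7/4 - K/4 (U(K) = -((-4 + K) - 3)/4 = -(-7 + K)/4 = 7/4 - K/4)
Q(m) = m²
M(Z) = -9*Z²
M(U(E((1 - 5)*(-3 + 0))))² = (-9*(7/4 - ¼*(-1))²)² = (-9*(7/4 + ¼)²)² = (-9*2²)² = (-9*4)² = (-36)² = 1296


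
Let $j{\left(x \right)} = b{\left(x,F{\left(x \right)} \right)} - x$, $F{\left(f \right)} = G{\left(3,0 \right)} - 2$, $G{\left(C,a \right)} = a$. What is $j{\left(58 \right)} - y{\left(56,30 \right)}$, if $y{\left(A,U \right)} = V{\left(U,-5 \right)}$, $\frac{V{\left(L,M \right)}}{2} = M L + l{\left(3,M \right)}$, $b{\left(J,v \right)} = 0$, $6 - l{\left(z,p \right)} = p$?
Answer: $220$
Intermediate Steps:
$l{\left(z,p \right)} = 6 - p$
$F{\left(f \right)} = -2$ ($F{\left(f \right)} = 0 - 2 = -2$)
$V{\left(L,M \right)} = 12 - 2 M + 2 L M$ ($V{\left(L,M \right)} = 2 \left(M L - \left(-6 + M\right)\right) = 2 \left(L M - \left(-6 + M\right)\right) = 2 \left(6 - M + L M\right) = 12 - 2 M + 2 L M$)
$y{\left(A,U \right)} = 22 - 10 U$ ($y{\left(A,U \right)} = 12 - -10 + 2 U \left(-5\right) = 12 + 10 - 10 U = 22 - 10 U$)
$j{\left(x \right)} = - x$ ($j{\left(x \right)} = 0 - x = - x$)
$j{\left(58 \right)} - y{\left(56,30 \right)} = \left(-1\right) 58 - \left(22 - 300\right) = -58 - \left(22 - 300\right) = -58 - -278 = -58 + 278 = 220$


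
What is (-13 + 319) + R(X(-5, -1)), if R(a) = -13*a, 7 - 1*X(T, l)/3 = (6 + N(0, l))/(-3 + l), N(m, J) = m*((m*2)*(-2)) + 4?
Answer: -129/2 ≈ -64.500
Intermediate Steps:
N(m, J) = 4 - 4*m**2 (N(m, J) = m*((2*m)*(-2)) + 4 = m*(-4*m) + 4 = -4*m**2 + 4 = 4 - 4*m**2)
X(T, l) = 21 - 30/(-3 + l) (X(T, l) = 21 - 3*(6 + (4 - 4*0**2))/(-3 + l) = 21 - 3*(6 + (4 - 4*0))/(-3 + l) = 21 - 3*(6 + (4 + 0))/(-3 + l) = 21 - 3*(6 + 4)/(-3 + l) = 21 - 30/(-3 + l))
(-13 + 319) + R(X(-5, -1)) = (-13 + 319) - 39*(-31 + 7*(-1))/(-3 - 1) = 306 - 39*(-31 - 7)/(-4) = 306 - 39*(-1)*(-38)/4 = 306 - 13*57/2 = 306 - 741/2 = -129/2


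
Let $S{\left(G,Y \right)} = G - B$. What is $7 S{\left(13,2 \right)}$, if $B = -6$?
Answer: $133$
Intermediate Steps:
$S{\left(G,Y \right)} = 6 + G$ ($S{\left(G,Y \right)} = G - -6 = G + 6 = 6 + G$)
$7 S{\left(13,2 \right)} = 7 \left(6 + 13\right) = 7 \cdot 19 = 133$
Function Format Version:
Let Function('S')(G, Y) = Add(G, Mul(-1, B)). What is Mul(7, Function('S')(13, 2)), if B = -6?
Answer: 133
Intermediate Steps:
Function('S')(G, Y) = Add(6, G) (Function('S')(G, Y) = Add(G, Mul(-1, -6)) = Add(G, 6) = Add(6, G))
Mul(7, Function('S')(13, 2)) = Mul(7, Add(6, 13)) = Mul(7, 19) = 133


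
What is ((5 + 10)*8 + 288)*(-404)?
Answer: -164832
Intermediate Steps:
((5 + 10)*8 + 288)*(-404) = (15*8 + 288)*(-404) = (120 + 288)*(-404) = 408*(-404) = -164832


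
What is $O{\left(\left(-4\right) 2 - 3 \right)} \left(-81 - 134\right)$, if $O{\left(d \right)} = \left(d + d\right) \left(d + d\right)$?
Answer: $-104060$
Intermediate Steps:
$O{\left(d \right)} = 4 d^{2}$ ($O{\left(d \right)} = 2 d 2 d = 4 d^{2}$)
$O{\left(\left(-4\right) 2 - 3 \right)} \left(-81 - 134\right) = 4 \left(\left(-4\right) 2 - 3\right)^{2} \left(-81 - 134\right) = 4 \left(-8 - 3\right)^{2} \left(-215\right) = 4 \left(-11\right)^{2} \left(-215\right) = 4 \cdot 121 \left(-215\right) = 484 \left(-215\right) = -104060$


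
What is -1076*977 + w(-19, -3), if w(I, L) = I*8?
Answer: -1051404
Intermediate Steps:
w(I, L) = 8*I
-1076*977 + w(-19, -3) = -1076*977 + 8*(-19) = -1051252 - 152 = -1051404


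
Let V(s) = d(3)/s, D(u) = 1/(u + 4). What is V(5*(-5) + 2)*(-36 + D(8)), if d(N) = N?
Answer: 431/92 ≈ 4.6848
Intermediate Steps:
D(u) = 1/(4 + u)
V(s) = 3/s
V(5*(-5) + 2)*(-36 + D(8)) = (3/(5*(-5) + 2))*(-36 + 1/(4 + 8)) = (3/(-25 + 2))*(-36 + 1/12) = (3/(-23))*(-36 + 1/12) = (3*(-1/23))*(-431/12) = -3/23*(-431/12) = 431/92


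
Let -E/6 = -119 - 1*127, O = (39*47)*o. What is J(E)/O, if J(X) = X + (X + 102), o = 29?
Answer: 1018/17719 ≈ 0.057452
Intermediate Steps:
O = 53157 (O = (39*47)*29 = 1833*29 = 53157)
E = 1476 (E = -6*(-119 - 1*127) = -6*(-119 - 127) = -6*(-246) = 1476)
J(X) = 102 + 2*X (J(X) = X + (102 + X) = 102 + 2*X)
J(E)/O = (102 + 2*1476)/53157 = (102 + 2952)*(1/53157) = 3054*(1/53157) = 1018/17719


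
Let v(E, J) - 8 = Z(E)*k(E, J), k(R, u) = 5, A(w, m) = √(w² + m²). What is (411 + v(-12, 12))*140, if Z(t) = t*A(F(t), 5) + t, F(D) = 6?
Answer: 50260 - 8400*√61 ≈ -15346.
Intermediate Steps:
A(w, m) = √(m² + w²)
Z(t) = t + t*√61 (Z(t) = t*√(5² + 6²) + t = t*√(25 + 36) + t = t*√61 + t = t + t*√61)
v(E, J) = 8 + 5*E*(1 + √61) (v(E, J) = 8 + (E*(1 + √61))*5 = 8 + 5*E*(1 + √61))
(411 + v(-12, 12))*140 = (411 + (8 + 5*(-12)*(1 + √61)))*140 = (411 + (8 + (-60 - 60*√61)))*140 = (411 + (-52 - 60*√61))*140 = (359 - 60*√61)*140 = 50260 - 8400*√61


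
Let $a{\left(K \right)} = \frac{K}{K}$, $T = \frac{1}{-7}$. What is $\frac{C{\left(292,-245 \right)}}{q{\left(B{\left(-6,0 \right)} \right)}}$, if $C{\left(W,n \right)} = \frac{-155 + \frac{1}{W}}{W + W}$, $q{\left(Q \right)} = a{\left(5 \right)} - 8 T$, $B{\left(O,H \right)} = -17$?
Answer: $- \frac{316813}{2557920} \approx -0.12386$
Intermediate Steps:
$T = - \frac{1}{7} \approx -0.14286$
$a{\left(K \right)} = 1$
$q{\left(Q \right)} = \frac{15}{7}$ ($q{\left(Q \right)} = 1 - - \frac{8}{7} = 1 + \frac{8}{7} = \frac{15}{7}$)
$C{\left(W,n \right)} = \frac{-155 + \frac{1}{W}}{2 W}$
$\frac{C{\left(292,-245 \right)}}{q{\left(B{\left(-6,0 \right)} \right)}} = \frac{\frac{1}{2} \cdot \frac{1}{85264} \left(1 - 45260\right)}{\frac{15}{7}} = \frac{1}{2} \cdot \frac{1}{85264} \left(1 - 45260\right) \frac{7}{15} = \frac{1}{2} \cdot \frac{1}{85264} \left(-45259\right) \frac{7}{15} = \left(- \frac{45259}{170528}\right) \frac{7}{15} = - \frac{316813}{2557920}$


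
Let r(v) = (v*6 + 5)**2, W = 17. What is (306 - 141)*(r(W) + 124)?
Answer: 1909545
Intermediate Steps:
r(v) = (5 + 6*v)**2 (r(v) = (6*v + 5)**2 = (5 + 6*v)**2)
(306 - 141)*(r(W) + 124) = (306 - 141)*((5 + 6*17)**2 + 124) = 165*((5 + 102)**2 + 124) = 165*(107**2 + 124) = 165*(11449 + 124) = 165*11573 = 1909545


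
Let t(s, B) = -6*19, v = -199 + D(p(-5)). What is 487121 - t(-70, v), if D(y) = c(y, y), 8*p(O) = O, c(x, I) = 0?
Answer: 487235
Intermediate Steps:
p(O) = O/8
D(y) = 0
v = -199 (v = -199 + 0 = -199)
t(s, B) = -114
487121 - t(-70, v) = 487121 - 1*(-114) = 487121 + 114 = 487235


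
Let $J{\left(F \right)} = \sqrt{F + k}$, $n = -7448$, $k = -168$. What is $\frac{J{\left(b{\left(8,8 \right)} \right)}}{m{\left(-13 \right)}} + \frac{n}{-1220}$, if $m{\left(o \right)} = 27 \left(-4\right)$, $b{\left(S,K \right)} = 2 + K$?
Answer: $\frac{1862}{305} - \frac{i \sqrt{158}}{108} \approx 6.1049 - 0.11639 i$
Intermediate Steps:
$J{\left(F \right)} = \sqrt{-168 + F}$ ($J{\left(F \right)} = \sqrt{F - 168} = \sqrt{-168 + F}$)
$m{\left(o \right)} = -108$
$\frac{J{\left(b{\left(8,8 \right)} \right)}}{m{\left(-13 \right)}} + \frac{n}{-1220} = \frac{\sqrt{-168 + \left(2 + 8\right)}}{-108} - \frac{7448}{-1220} = \sqrt{-168 + 10} \left(- \frac{1}{108}\right) - - \frac{1862}{305} = \sqrt{-158} \left(- \frac{1}{108}\right) + \frac{1862}{305} = i \sqrt{158} \left(- \frac{1}{108}\right) + \frac{1862}{305} = - \frac{i \sqrt{158}}{108} + \frac{1862}{305} = \frac{1862}{305} - \frac{i \sqrt{158}}{108}$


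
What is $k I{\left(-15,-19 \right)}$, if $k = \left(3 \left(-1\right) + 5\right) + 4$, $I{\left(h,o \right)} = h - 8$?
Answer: $-138$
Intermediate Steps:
$I{\left(h,o \right)} = -8 + h$
$k = 6$ ($k = \left(-3 + 5\right) + 4 = 2 + 4 = 6$)
$k I{\left(-15,-19 \right)} = 6 \left(-8 - 15\right) = 6 \left(-23\right) = -138$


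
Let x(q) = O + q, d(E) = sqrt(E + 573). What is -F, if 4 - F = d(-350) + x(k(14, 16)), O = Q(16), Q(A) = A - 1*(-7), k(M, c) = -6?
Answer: 13 + sqrt(223) ≈ 27.933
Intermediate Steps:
Q(A) = 7 + A (Q(A) = A + 7 = 7 + A)
O = 23 (O = 7 + 16 = 23)
d(E) = sqrt(573 + E)
x(q) = 23 + q
F = -13 - sqrt(223) (F = 4 - (sqrt(573 - 350) + (23 - 6)) = 4 - (sqrt(223) + 17) = 4 - (17 + sqrt(223)) = 4 + (-17 - sqrt(223)) = -13 - sqrt(223) ≈ -27.933)
-F = -(-13 - sqrt(223)) = 13 + sqrt(223)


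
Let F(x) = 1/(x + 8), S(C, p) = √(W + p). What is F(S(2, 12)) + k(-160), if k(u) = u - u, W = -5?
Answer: 8/57 - √7/57 ≈ 0.093934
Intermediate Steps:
S(C, p) = √(-5 + p)
k(u) = 0
F(x) = 1/(8 + x)
F(S(2, 12)) + k(-160) = 1/(8 + √(-5 + 12)) + 0 = 1/(8 + √7) + 0 = 1/(8 + √7)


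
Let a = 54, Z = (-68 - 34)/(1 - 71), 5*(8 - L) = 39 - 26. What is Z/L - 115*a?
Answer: -391213/63 ≈ -6209.7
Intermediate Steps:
L = 27/5 (L = 8 - (39 - 26)/5 = 8 - ⅕*13 = 8 - 13/5 = 27/5 ≈ 5.4000)
Z = 51/35 (Z = -102/(-70) = -102*(-1/70) = 51/35 ≈ 1.4571)
Z/L - 115*a = 51/(35*(27/5)) - 115*54 = (51/35)*(5/27) - 6210 = 17/63 - 6210 = -391213/63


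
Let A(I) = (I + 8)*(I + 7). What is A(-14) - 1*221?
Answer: -179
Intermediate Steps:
A(I) = (7 + I)*(8 + I) (A(I) = (8 + I)*(7 + I) = (7 + I)*(8 + I))
A(-14) - 1*221 = (56 + (-14)² + 15*(-14)) - 1*221 = (56 + 196 - 210) - 221 = 42 - 221 = -179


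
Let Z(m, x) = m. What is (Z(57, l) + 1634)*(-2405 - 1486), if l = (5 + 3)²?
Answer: -6579681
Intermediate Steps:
l = 64 (l = 8² = 64)
(Z(57, l) + 1634)*(-2405 - 1486) = (57 + 1634)*(-2405 - 1486) = 1691*(-3891) = -6579681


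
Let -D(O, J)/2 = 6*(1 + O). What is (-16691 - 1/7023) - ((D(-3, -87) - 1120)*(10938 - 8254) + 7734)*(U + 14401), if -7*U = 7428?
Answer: 1924072577081552/49161 ≈ 3.9138e+10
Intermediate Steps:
U = -7428/7 (U = -⅐*7428 = -7428/7 ≈ -1061.1)
D(O, J) = -12 - 12*O (D(O, J) = -12*(1 + O) = -2*(6 + 6*O) = -12 - 12*O)
(-16691 - 1/7023) - ((D(-3, -87) - 1120)*(10938 - 8254) + 7734)*(U + 14401) = (-16691 - 1/7023) - (((-12 - 12*(-3)) - 1120)*(10938 - 8254) + 7734)*(-7428/7 + 14401) = (-16691 - 1*1/7023) - (((-12 + 36) - 1120)*2684 + 7734)*93379/7 = (-16691 - 1/7023) - ((24 - 1120)*2684 + 7734)*93379/7 = -117220894/7023 - (-1096*2684 + 7734)*93379/7 = -117220894/7023 - (-2941664 + 7734)*93379/7 = -117220894/7023 - (-2933930)*93379/7 = -117220894/7023 - 1*(-273967449470/7) = -117220894/7023 + 273967449470/7 = 1924072577081552/49161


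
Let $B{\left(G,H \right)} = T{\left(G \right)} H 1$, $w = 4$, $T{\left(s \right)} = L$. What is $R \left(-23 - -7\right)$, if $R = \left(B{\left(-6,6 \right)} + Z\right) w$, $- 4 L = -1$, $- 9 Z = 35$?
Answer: $\frac{1376}{9} \approx 152.89$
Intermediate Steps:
$Z = - \frac{35}{9}$ ($Z = \left(- \frac{1}{9}\right) 35 = - \frac{35}{9} \approx -3.8889$)
$L = \frac{1}{4}$ ($L = \left(- \frac{1}{4}\right) \left(-1\right) = \frac{1}{4} \approx 0.25$)
$T{\left(s \right)} = \frac{1}{4}$
$B{\left(G,H \right)} = \frac{H}{4}$ ($B{\left(G,H \right)} = \frac{H}{4} \cdot 1 = \frac{H}{4}$)
$R = - \frac{86}{9}$ ($R = \left(\frac{1}{4} \cdot 6 - \frac{35}{9}\right) 4 = \left(\frac{3}{2} - \frac{35}{9}\right) 4 = \left(- \frac{43}{18}\right) 4 = - \frac{86}{9} \approx -9.5556$)
$R \left(-23 - -7\right) = - \frac{86 \left(-23 - -7\right)}{9} = - \frac{86 \left(-23 + 7\right)}{9} = \left(- \frac{86}{9}\right) \left(-16\right) = \frac{1376}{9}$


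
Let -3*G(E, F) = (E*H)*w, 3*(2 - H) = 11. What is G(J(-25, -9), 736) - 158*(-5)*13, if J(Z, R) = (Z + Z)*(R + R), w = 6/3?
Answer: 11270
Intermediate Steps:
H = -5/3 (H = 2 - 1/3*11 = 2 - 11/3 = -5/3 ≈ -1.6667)
w = 2 (w = 6*(1/3) = 2)
J(Z, R) = 4*R*Z (J(Z, R) = (2*Z)*(2*R) = 4*R*Z)
G(E, F) = 10*E/9 (G(E, F) = -E*(-5/3)*2/3 = -(-5*E/3)*2/3 = -(-10)*E/9 = 10*E/9)
G(J(-25, -9), 736) - 158*(-5)*13 = 10*(4*(-9)*(-25))/9 - 158*(-5)*13 = (10/9)*900 - (-790)*13 = 1000 - 1*(-10270) = 1000 + 10270 = 11270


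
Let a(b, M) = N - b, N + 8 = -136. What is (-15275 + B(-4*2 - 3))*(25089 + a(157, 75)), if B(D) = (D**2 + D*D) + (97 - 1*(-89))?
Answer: -368027436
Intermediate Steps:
N = -144 (N = -8 - 136 = -144)
B(D) = 186 + 2*D**2 (B(D) = (D**2 + D**2) + (97 + 89) = 2*D**2 + 186 = 186 + 2*D**2)
a(b, M) = -144 - b
(-15275 + B(-4*2 - 3))*(25089 + a(157, 75)) = (-15275 + (186 + 2*(-4*2 - 3)**2))*(25089 + (-144 - 1*157)) = (-15275 + (186 + 2*(-8 - 3)**2))*(25089 + (-144 - 157)) = (-15275 + (186 + 2*(-11)**2))*(25089 - 301) = (-15275 + (186 + 2*121))*24788 = (-15275 + (186 + 242))*24788 = (-15275 + 428)*24788 = -14847*24788 = -368027436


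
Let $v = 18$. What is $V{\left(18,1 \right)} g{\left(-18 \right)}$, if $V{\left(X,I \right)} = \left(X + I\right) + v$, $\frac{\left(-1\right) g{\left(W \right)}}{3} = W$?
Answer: $1998$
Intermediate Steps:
$g{\left(W \right)} = - 3 W$
$V{\left(X,I \right)} = 18 + I + X$ ($V{\left(X,I \right)} = \left(X + I\right) + 18 = \left(I + X\right) + 18 = 18 + I + X$)
$V{\left(18,1 \right)} g{\left(-18 \right)} = \left(18 + 1 + 18\right) \left(\left(-3\right) \left(-18\right)\right) = 37 \cdot 54 = 1998$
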